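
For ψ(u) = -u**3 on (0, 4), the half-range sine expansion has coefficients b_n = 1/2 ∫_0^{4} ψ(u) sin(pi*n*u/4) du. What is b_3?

128*(2 - 3*pi**2)/(9*pi**3)

b_3 = 1/2 ∫_0^{4} (-u**3) sin(3*pi*u/4) du.
Integrating by parts three times (tabular method), an antiderivative of (-u**3) sin(3*pi*u/4) is 4*u**3*cos(3*pi*u/4)/(3*pi) - 16*u**2*sin(3*pi*u/4)/(3*pi**2) - 128*u*cos(3*pi*u/4)/(9*pi**3) + 512*sin(3*pi*u/4)/(27*pi**4); evaluating from 0 to 4: ∫_{0}^{4} (-u**3) sin(3*pi*u/4) du = (256*(2 - 3*pi**2)/(9*pi**3)) - (0) = 256*(2 - 3*pi**2)/(9*pi**3).
Hence b_3 = (1/2)·(256*(2 - 3*pi**2)/(9*pi**3)) = 128*(2 - 3*pi**2)/(9*pi**3).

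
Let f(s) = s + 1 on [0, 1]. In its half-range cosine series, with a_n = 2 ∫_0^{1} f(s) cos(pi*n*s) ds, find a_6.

0

a_6 = 2 ∫_0^{1} (s + 1) cos(6*pi*s) ds.
Integrating by parts (boundary term plus one more integral), an antiderivative of (s + 1) cos(6*pi*s) is s*sin(6*pi*s)/(6*pi) + sin(6*pi*s)/(6*pi) + cos(6*pi*s)/(36*pi**2); evaluating from 0 to 1: ∫_{0}^{1} (s + 1) cos(6*pi*s) ds = (1/(36*pi**2)) - (1/(36*pi**2)) = 0.
Hence a_6 = 2·(0) = 0.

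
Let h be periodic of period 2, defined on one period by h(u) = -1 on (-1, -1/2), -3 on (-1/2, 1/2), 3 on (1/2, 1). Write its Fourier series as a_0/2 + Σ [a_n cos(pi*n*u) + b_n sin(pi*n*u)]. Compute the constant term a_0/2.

-1

a_0 = ∫_{-1}^{1} h(u) du = -2.
So the constant term a_0/2 = -1.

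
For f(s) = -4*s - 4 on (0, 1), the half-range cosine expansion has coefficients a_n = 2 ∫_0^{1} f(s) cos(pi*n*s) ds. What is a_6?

0

a_6 = 2 ∫_0^{1} (-4*s - 4) cos(6*pi*s) ds.
Integrating by parts (boundary term plus one more integral), an antiderivative of (-4*s - 4) cos(6*pi*s) is -2*s*sin(6*pi*s)/(3*pi) - 2*sin(6*pi*s)/(3*pi) - cos(6*pi*s)/(9*pi**2); evaluating from 0 to 1: ∫_{0}^{1} (-4*s - 4) cos(6*pi*s) ds = (-1/(9*pi**2)) - (-1/(9*pi**2)) = 0.
Hence a_6 = 2·(0) = 0.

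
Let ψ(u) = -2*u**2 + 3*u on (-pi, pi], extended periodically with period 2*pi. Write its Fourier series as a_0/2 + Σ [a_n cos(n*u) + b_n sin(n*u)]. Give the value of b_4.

-3/2

b_4 = 1/pi ∫_{-pi}^{pi} ψ(u) sin(4*u) du.
Integrating by parts twice (tabular method), an antiderivative of (-2*u**2 + 3*u) sin(4*u) is u**2*cos(4*u)/2 - u*sin(4*u)/4 - 3*u*cos(4*u)/4 + 3*sin(4*u)/16 - cos(4*u)/16; evaluating from -pi to pi: ∫_{-pi}^{pi} (-2*u**2 + 3*u) sin(4*u) du = (-3*pi/4 - 1/16 + pi**2/2) - (-1/16 + 3*pi/4 + pi**2/2) = -3*pi/2.
Hence b_4 = (1/pi)·(-3*pi/2) = -3/2.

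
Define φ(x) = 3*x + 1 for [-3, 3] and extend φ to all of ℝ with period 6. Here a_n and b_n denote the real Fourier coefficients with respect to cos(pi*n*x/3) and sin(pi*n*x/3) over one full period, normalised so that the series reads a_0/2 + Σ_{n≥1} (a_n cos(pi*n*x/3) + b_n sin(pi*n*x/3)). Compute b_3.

b_3 = 1/3 ∫_{-3}^{3} φ(x) sin(pi*x) dx.
Integrating by parts (boundary term plus one more integral), an antiderivative of (3*x + 1) sin(pi*x) is -3*x*cos(pi*x)/pi + 3*sin(pi*x)/pi**2 - cos(pi*x)/pi; evaluating from -3 to 3: ∫_{-3}^{3} (3*x + 1) sin(pi*x) dx = (10/pi) - (-8/pi) = 18/pi.
Hence b_3 = (1/3)·(18/pi) = 6/pi.

6/pi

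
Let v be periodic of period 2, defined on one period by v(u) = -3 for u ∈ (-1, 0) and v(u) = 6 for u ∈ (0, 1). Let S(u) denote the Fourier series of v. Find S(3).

u = 3 differs from u = 1 by 1 full period(s), and the series is 2-periodic.
At u = 1 the one-sided limits are v(1^-) = 6 and v(1^+) = -3.
By Dirichlet's theorem the series converges to their average, [(6) + (-3)]/2 = 3/2.

3/2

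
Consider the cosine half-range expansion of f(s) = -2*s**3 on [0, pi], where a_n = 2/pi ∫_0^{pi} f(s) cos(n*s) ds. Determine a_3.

4*(-4 + 9*pi**2)/(27*pi)

a_3 = 2/pi ∫_0^{pi} (-2*s**3) cos(3*s) ds.
Integrating by parts three times (tabular method), an antiderivative of (-2*s**3) cos(3*s) is -2*s**3*sin(3*s)/3 - 2*s**2*cos(3*s)/3 + 4*s*sin(3*s)/9 + 4*cos(3*s)/27; evaluating from 0 to pi: ∫_{0}^{pi} (-2*s**3) cos(3*s) ds = (-4/27 + 2*pi**2/3) - (4/27) = -8/27 + 2*pi**2/3.
Hence a_3 = (2/pi)·(-8/27 + 2*pi**2/3) = 4*(-4 + 9*pi**2)/(27*pi).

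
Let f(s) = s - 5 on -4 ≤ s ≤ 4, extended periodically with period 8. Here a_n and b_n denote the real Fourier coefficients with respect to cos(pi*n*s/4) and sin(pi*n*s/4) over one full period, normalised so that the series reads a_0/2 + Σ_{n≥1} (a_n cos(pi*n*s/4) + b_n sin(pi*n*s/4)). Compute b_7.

8/(7*pi)

b_7 = 1/4 ∫_{-4}^{4} f(s) sin(7*pi*s/4) ds.
Integrating by parts (boundary term plus one more integral), an antiderivative of (s - 5) sin(7*pi*s/4) is -4*s*cos(7*pi*s/4)/(7*pi) + 16*sin(7*pi*s/4)/(49*pi**2) + 20*cos(7*pi*s/4)/(7*pi); evaluating from -4 to 4: ∫_{-4}^{4} (s - 5) sin(7*pi*s/4) ds = (-4/(7*pi)) - (-36/(7*pi)) = 32/(7*pi).
Hence b_7 = (1/4)·(32/(7*pi)) = 8/(7*pi).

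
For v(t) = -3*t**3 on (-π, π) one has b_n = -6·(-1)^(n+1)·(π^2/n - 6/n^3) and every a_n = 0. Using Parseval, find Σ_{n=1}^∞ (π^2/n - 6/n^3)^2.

pi**6/14

Parseval: Σ b_n^2 = (1/π) ∫_{-π}^{π} v(t)^2 dt = 18*pi**6/7.
b_n^2 = 36·(π^2/n - 6/n^3)^2, so the sum equals (18*pi**6/7)/36 = pi**6/14.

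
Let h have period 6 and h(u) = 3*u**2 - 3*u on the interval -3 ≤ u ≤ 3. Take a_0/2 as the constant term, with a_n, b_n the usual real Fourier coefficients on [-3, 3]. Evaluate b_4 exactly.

b_4 = 1/3 ∫_{-3}^{3} h(u) sin(4*pi*u/3) du.
Integrating by parts twice (tabular method), an antiderivative of (3*u**2 - 3*u) sin(4*pi*u/3) is -9*u**2*cos(4*pi*u/3)/(4*pi) + 27*u*sin(4*pi*u/3)/(8*pi**2) + 9*u*cos(4*pi*u/3)/(4*pi) - 27*sin(4*pi*u/3)/(16*pi**2) + 81*cos(4*pi*u/3)/(32*pi**3); evaluating from -3 to 3: ∫_{-3}^{3} (3*u**2 - 3*u) sin(4*pi*u/3) du = (27*(3 - 16*pi**2)/(32*pi**3)) - (-27/pi + 81/(32*pi**3)) = 27/(2*pi).
Hence b_4 = (1/3)·(27/(2*pi)) = 9/(2*pi).

9/(2*pi)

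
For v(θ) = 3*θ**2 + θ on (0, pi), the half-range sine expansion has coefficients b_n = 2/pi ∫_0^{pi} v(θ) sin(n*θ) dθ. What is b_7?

2*(-12 + 49*pi + 147*pi**2)/(343*pi)

b_7 = 2/pi ∫_0^{pi} (3*θ**2 + θ) sin(7*θ) dθ.
Integrating by parts twice (tabular method), an antiderivative of (3*θ**2 + θ) sin(7*θ) is -3*θ**2*cos(7*θ)/7 + 6*θ*sin(7*θ)/49 - θ*cos(7*θ)/7 + sin(7*θ)/49 + 6*cos(7*θ)/343; evaluating from 0 to pi: ∫_{0}^{pi} (3*θ**2 + θ) sin(7*θ) dθ = (-6/343 + pi/7 + 3*pi**2/7) - (6/343) = -12/343 + pi/7 + 3*pi**2/7.
Hence b_7 = (2/pi)·(-12/343 + pi/7 + 3*pi**2/7) = 2*(-12 + 49*pi + 147*pi**2)/(343*pi).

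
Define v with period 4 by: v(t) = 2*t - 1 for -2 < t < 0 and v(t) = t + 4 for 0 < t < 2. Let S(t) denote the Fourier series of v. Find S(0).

At t = 0 the one-sided limits are v(0^-) = -1 and v(0^+) = 4.
By Dirichlet's theorem the series converges to their average, [(-1) + (4)]/2 = 3/2.

3/2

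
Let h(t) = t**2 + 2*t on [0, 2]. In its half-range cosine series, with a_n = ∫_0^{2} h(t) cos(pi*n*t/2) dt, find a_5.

-32/(25*pi**2)

a_5 = ∫_0^{2} (t**2 + 2*t) cos(5*pi*t/2) dt.
Integrating by parts twice (tabular method), an antiderivative of (t**2 + 2*t) cos(5*pi*t/2) is 2*t**2*sin(5*pi*t/2)/(5*pi) + 4*t*sin(5*pi*t/2)/(5*pi) + 8*t*cos(5*pi*t/2)/(25*pi**2) - 16*sin(5*pi*t/2)/(125*pi**3) + 8*cos(5*pi*t/2)/(25*pi**2); evaluating from 0 to 2: ∫_{0}^{2} (t**2 + 2*t) cos(5*pi*t/2) dt = (-24/(25*pi**2)) - (8/(25*pi**2)) = -32/(25*pi**2).
Hence a_5 = -32/(25*pi**2).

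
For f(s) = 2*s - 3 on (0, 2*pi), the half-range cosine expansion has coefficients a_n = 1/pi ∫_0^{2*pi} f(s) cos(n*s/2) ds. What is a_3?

-16/(9*pi)

a_3 = 1/pi ∫_0^{2*pi} (2*s - 3) cos(3*s/2) ds.
Integrating by parts (boundary term plus one more integral), an antiderivative of (2*s - 3) cos(3*s/2) is 4*s*sin(3*s/2)/3 - 2*sin(3*s/2) + 8*cos(3*s/2)/9; evaluating from 0 to 2*pi: ∫_{0}^{2*pi} (2*s - 3) cos(3*s/2) ds = (-8/9) - (8/9) = -16/9.
Hence a_3 = (1/pi)·(-16/9) = -16/(9*pi).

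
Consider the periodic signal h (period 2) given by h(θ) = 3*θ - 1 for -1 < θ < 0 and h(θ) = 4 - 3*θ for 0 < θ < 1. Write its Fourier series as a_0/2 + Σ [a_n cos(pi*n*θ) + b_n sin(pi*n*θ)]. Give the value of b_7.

b_7 = ∫_{-1}^{1} h(θ) sin(7*pi*θ) dθ.
Split the integral at the breakpoints.
Integrating by parts (boundary term plus one more integral), an antiderivative of (3*θ - 1) sin(7*pi*θ) is -3*θ*cos(7*pi*θ)/(7*pi) + 3*sin(7*pi*θ)/(49*pi**2) + cos(7*pi*θ)/(7*pi); evaluating from -1 to 0: ∫_{-1}^{0} (3*θ - 1) sin(7*pi*θ) dθ = (1/(7*pi)) - (-4/(7*pi)) = 5/(7*pi).
Integrating by parts (boundary term plus one more integral), an antiderivative of (4 - 3*θ) sin(7*pi*θ) is 3*θ*cos(7*pi*θ)/(7*pi) - 3*sin(7*pi*θ)/(49*pi**2) - 4*cos(7*pi*θ)/(7*pi); evaluating from 0 to 1: ∫_{0}^{1} (4 - 3*θ) sin(7*pi*θ) dθ = (1/(7*pi)) - (-4/(7*pi)) = 5/(7*pi).
Summing the pieces gives b_7 = 10/(7*pi).

10/(7*pi)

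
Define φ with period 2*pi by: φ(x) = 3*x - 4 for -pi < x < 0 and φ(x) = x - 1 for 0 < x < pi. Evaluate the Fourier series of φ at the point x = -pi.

-pi - 5/2

At x = -pi the one-sided limits are φ(-pi^-) = -1 + pi and φ(-pi^+) = -3*pi - 4.
By Dirichlet's theorem the series converges to their average, [(-1 + pi) + (-3*pi - 4)]/2 = -pi - 5/2.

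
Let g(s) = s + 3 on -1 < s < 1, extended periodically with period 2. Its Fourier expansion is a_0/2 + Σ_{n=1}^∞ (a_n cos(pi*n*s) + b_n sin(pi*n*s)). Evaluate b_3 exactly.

2/(3*pi)

b_3 = ∫_{-1}^{1} g(s) sin(3*pi*s) ds.
Integrating by parts (boundary term plus one more integral), an antiderivative of (s + 3) sin(3*pi*s) is -s*cos(3*pi*s)/(3*pi) + sin(3*pi*s)/(9*pi**2) - cos(3*pi*s)/pi; evaluating from -1 to 1: ∫_{-1}^{1} (s + 3) sin(3*pi*s) ds = (4/(3*pi)) - (2/(3*pi)) = 2/(3*pi).
Hence b_3 = 2/(3*pi).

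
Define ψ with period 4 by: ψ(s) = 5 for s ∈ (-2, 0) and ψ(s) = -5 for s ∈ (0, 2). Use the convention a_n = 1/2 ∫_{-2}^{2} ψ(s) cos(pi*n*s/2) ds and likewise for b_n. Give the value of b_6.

0

b_6 = 1/2 ∫_{-2}^{2} ψ(s) sin(3*pi*s) ds.
ψ is odd and sin(3*pi*s) is odd, so the integrand is even and b_6 = ∫_0^{2} ψ(s) sin(3*pi*s) ds.
Directly, an antiderivative of (-5) sin(3*pi*s) is 5*cos(3*pi*s)/(3*pi); evaluating from 0 to 2: ∫_{0}^{2} (-5) sin(3*pi*s) ds = (5/(3*pi)) - (5/(3*pi)) = 0.
Hence b_6 = 0.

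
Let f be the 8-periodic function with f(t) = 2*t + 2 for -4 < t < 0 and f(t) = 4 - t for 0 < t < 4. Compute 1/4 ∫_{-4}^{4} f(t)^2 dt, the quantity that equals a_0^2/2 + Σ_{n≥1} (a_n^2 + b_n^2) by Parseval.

44/3

1/4 ∫_{-4}^{4} f(t)^2 dt = 1/4 · (176/3) = 44/3.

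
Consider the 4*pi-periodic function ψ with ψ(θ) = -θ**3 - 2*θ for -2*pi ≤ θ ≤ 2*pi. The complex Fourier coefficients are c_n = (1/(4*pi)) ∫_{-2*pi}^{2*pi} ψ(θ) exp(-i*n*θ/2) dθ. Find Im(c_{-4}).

Since ψ is real-valued, Im(c_{-4}) = -(1/(4*pi)) ∫_{-2*pi}^{2*pi} ψ(θ) sin(-2*θ) dθ = b_{4}/2.
ψ is odd and sin(-2*θ) is odd, so the integrand is even: ∫_{-2*pi}^{2*pi} ψ(θ) sin(-2*θ) dθ = 2∫_0^{2*pi} ψ(θ) sin(-2*θ) dθ.
Integrating by parts three times (tabular method), an antiderivative of (-θ**3 - 2*θ) sin(-2*θ) is -θ**3*cos(2*θ)/2 + 3*θ**2*sin(2*θ)/4 - θ*cos(2*θ)/4 + sin(2*θ)/8; evaluating from 0 to 2*pi: ∫_{0}^{2*pi} (-θ**3 - 2*θ) sin(-2*θ) dθ = (-4*pi**3 - pi/2) - (0) = -4*pi**3 - pi/2.
So ∫_{-2*pi}^{2*pi} ψ(θ) sin(-2*θ) dθ = -8*pi**3 - pi.
Hence Im(c_{-4}) = (-1/(4*pi))·(-8*pi**3 - pi) = 1/4 + 2*pi**2.

1/4 + 2*pi**2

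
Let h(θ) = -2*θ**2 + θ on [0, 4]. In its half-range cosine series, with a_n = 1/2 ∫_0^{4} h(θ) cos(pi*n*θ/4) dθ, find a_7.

16/(7*pi**2)

a_7 = 1/2 ∫_0^{4} (-2*θ**2 + θ) cos(7*pi*θ/4) dθ.
Integrating by parts twice (tabular method), an antiderivative of (-2*θ**2 + θ) cos(7*pi*θ/4) is -8*θ**2*sin(7*pi*θ/4)/(7*pi) + 4*θ*sin(7*pi*θ/4)/(7*pi) - 64*θ*cos(7*pi*θ/4)/(49*pi**2) + 256*sin(7*pi*θ/4)/(343*pi**3) + 16*cos(7*pi*θ/4)/(49*pi**2); evaluating from 0 to 4: ∫_{0}^{4} (-2*θ**2 + θ) cos(7*pi*θ/4) dθ = (240/(49*pi**2)) - (16/(49*pi**2)) = 32/(7*pi**2).
Hence a_7 = (1/2)·(32/(7*pi**2)) = 16/(7*pi**2).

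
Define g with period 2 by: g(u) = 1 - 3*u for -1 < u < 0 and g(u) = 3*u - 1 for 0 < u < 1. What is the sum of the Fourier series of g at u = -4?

u = -4 differs from u = 0 by -2 full period(s), and the series is 2-periodic.
At u = 0 the one-sided limits are g(0^-) = 1 and g(0^+) = -1.
By Dirichlet's theorem the series converges to their average, [(1) + (-1)]/2 = 0.

0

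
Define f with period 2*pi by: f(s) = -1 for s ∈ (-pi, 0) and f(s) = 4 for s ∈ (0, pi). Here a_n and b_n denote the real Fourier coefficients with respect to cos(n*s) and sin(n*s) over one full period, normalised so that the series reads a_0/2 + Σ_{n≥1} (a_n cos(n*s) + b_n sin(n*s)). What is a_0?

3

a_0 = 1/pi ∫_{-pi}^{pi} f(s) ds = 1/pi · (3*pi) = 3.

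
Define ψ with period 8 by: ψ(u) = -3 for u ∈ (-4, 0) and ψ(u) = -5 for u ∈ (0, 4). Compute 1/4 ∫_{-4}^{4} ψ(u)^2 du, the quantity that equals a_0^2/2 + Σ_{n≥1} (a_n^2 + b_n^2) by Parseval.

34

1/4 ∫_{-4}^{4} ψ(u)^2 du = 1/4 · (136) = 34.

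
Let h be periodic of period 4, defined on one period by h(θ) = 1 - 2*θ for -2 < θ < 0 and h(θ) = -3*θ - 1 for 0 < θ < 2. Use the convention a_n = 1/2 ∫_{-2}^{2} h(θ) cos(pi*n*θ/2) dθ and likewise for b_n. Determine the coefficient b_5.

-14/(5*pi)

b_5 = 1/2 ∫_{-2}^{2} h(θ) sin(5*pi*θ/2) dθ.
Split the integral at the breakpoints.
Integrating by parts (boundary term plus one more integral), an antiderivative of (1 - 2*θ) sin(5*pi*θ/2) is 4*θ*cos(5*pi*θ/2)/(5*pi) - 8*sin(5*pi*θ/2)/(25*pi**2) - 2*cos(5*pi*θ/2)/(5*pi); evaluating from -2 to 0: ∫_{-2}^{0} (1 - 2*θ) sin(5*pi*θ/2) dθ = (-2/(5*pi)) - (2/pi) = -12/(5*pi).
Integrating by parts (boundary term plus one more integral), an antiderivative of (-3*θ - 1) sin(5*pi*θ/2) is 6*θ*cos(5*pi*θ/2)/(5*pi) - 12*sin(5*pi*θ/2)/(25*pi**2) + 2*cos(5*pi*θ/2)/(5*pi); evaluating from 0 to 2: ∫_{0}^{2} (-3*θ - 1) sin(5*pi*θ/2) dθ = (-14/(5*pi)) - (2/(5*pi)) = -16/(5*pi).
Summing the pieces and multiplying by (1/2) gives b_5 = -14/(5*pi).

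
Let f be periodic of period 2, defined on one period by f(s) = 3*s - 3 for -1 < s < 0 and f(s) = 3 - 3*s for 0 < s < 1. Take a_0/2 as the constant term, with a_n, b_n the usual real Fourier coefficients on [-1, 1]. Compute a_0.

-3

a_0 = ∫_{-1}^{1} f(s) ds = -3.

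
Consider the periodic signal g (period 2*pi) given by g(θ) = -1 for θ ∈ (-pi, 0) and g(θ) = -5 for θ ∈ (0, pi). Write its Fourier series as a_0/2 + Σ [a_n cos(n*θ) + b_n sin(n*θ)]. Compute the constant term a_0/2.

-3

a_0 = 1/pi ∫_{-pi}^{pi} g(θ) dθ = 1/pi · (-6*pi) = -6.
So the constant term a_0/2 = -3.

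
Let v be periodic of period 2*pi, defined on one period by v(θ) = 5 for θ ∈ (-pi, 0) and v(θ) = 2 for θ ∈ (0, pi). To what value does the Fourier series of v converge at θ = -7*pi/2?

2

θ = -7*pi/2 differs from θ = pi/2 by -2 full period(s), and the series is 2*pi-periodic.
v is continuous at θ = pi/2 with value 2, so the series converges to 2 there.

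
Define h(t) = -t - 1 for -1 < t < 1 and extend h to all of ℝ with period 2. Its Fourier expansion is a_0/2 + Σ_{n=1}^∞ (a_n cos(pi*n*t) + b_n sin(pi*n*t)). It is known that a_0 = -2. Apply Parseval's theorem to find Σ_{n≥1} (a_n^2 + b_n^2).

Parseval: a_0^2/2 + Σ_{n≥1} (a_n^2+b_n^2) = ∫_{-1}^{1} h(t)^2 dt = 8/3.
Subtract a_0^2/2 = 2: Σ (a_n^2+b_n^2) = 2/3.

2/3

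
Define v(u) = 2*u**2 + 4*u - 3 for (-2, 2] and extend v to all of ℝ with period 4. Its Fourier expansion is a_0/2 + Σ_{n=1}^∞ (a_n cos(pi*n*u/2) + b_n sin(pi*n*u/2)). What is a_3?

a_3 = 1/2 ∫_{-2}^{2} v(u) cos(3*pi*u/2) du.
Integrating by parts twice (tabular method), an antiderivative of (2*u**2 + 4*u - 3) cos(3*pi*u/2) is 4*u**2*sin(3*pi*u/2)/(3*pi) + 8*u*sin(3*pi*u/2)/(3*pi) + 16*u*cos(3*pi*u/2)/(9*pi**2) - 2*sin(3*pi*u/2)/pi - 32*sin(3*pi*u/2)/(27*pi**3) + 16*cos(3*pi*u/2)/(9*pi**2); evaluating from -2 to 2: ∫_{-2}^{2} (2*u**2 + 4*u - 3) cos(3*pi*u/2) du = (-16/(3*pi**2)) - (16/(9*pi**2)) = -64/(9*pi**2).
Hence a_3 = (1/2)·(-64/(9*pi**2)) = -32/(9*pi**2).

-32/(9*pi**2)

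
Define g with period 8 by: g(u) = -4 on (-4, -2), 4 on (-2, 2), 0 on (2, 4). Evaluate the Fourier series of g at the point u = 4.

At u = 4 the one-sided limits are g(4^-) = 0 and g(4^+) = -4.
By Dirichlet's theorem the series converges to their average, [(0) + (-4)]/2 = -2.

-2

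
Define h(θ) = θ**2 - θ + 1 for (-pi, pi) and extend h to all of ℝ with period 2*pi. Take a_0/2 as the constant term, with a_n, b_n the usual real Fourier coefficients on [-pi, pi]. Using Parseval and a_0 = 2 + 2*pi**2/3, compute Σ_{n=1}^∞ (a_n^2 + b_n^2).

2*pi**2*(15 + 4*pi**2)/45

Parseval: a_0^2/2 + Σ_{n≥1} (a_n^2+b_n^2) = 1/pi ∫_{-pi}^{pi} h(θ)^2 dθ = 2 + 2*pi**2 + 2*pi**4/5.
Subtract a_0^2/2 = 2*(3 + pi**2)**2/9: Σ (a_n^2+b_n^2) = 2*pi**2*(15 + 4*pi**2)/45.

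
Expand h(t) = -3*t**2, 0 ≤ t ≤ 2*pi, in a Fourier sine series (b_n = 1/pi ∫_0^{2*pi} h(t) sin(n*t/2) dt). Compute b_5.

b_5 = 1/pi ∫_0^{2*pi} (-3*t**2) sin(5*t/2) dt.
Integrating by parts twice (tabular method), an antiderivative of (-3*t**2) sin(5*t/2) is 6*t**2*cos(5*t/2)/5 - 24*t*sin(5*t/2)/25 - 48*cos(5*t/2)/125; evaluating from 0 to 2*pi: ∫_{0}^{2*pi} (-3*t**2) sin(5*t/2) dt = (48/125 - 24*pi**2/5) - (-48/125) = 96/125 - 24*pi**2/5.
Hence b_5 = (1/pi)·(96/125 - 24*pi**2/5) = 24*(4 - 25*pi**2)/(125*pi).

24*(4 - 25*pi**2)/(125*pi)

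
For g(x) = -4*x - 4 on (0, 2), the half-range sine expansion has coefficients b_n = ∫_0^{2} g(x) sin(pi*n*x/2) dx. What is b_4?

b_4 = ∫_0^{2} (-4*x - 4) sin(2*pi*x) dx.
Integrating by parts (boundary term plus one more integral), an antiderivative of (-4*x - 4) sin(2*pi*x) is 2*x*cos(2*pi*x)/pi - sin(2*pi*x)/pi**2 + 2*cos(2*pi*x)/pi; evaluating from 0 to 2: ∫_{0}^{2} (-4*x - 4) sin(2*pi*x) dx = (6/pi) - (2/pi) = 4/pi.
Hence b_4 = 4/pi.

4/pi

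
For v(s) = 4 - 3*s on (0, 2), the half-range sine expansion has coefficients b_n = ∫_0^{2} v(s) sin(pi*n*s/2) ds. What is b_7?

b_7 = ∫_0^{2} (4 - 3*s) sin(7*pi*s/2) ds.
Integrating by parts (boundary term plus one more integral), an antiderivative of (4 - 3*s) sin(7*pi*s/2) is 6*s*cos(7*pi*s/2)/(7*pi) - 12*sin(7*pi*s/2)/(49*pi**2) - 8*cos(7*pi*s/2)/(7*pi); evaluating from 0 to 2: ∫_{0}^{2} (4 - 3*s) sin(7*pi*s/2) ds = (-4/(7*pi)) - (-8/(7*pi)) = 4/(7*pi).
Hence b_7 = 4/(7*pi).

4/(7*pi)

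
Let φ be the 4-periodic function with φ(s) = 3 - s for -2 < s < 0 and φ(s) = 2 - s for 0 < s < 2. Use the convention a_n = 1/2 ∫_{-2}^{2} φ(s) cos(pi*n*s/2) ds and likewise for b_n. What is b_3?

b_3 = 1/2 ∫_{-2}^{2} φ(s) sin(3*pi*s/2) ds.
Split the integral at the breakpoints.
Integrating by parts (boundary term plus one more integral), an antiderivative of (3 - s) sin(3*pi*s/2) is 2*s*cos(3*pi*s/2)/(3*pi) - 4*sin(3*pi*s/2)/(9*pi**2) - 2*cos(3*pi*s/2)/pi; evaluating from -2 to 0: ∫_{-2}^{0} (3 - s) sin(3*pi*s/2) ds = (-2/pi) - (10/(3*pi)) = -16/(3*pi).
Integrating by parts (boundary term plus one more integral), an antiderivative of (2 - s) sin(3*pi*s/2) is 2*s*cos(3*pi*s/2)/(3*pi) - 4*sin(3*pi*s/2)/(9*pi**2) - 4*cos(3*pi*s/2)/(3*pi); evaluating from 0 to 2: ∫_{0}^{2} (2 - s) sin(3*pi*s/2) ds = (0) - (-4/(3*pi)) = 4/(3*pi).
Summing the pieces and multiplying by (1/2) gives b_3 = -2/pi.

-2/pi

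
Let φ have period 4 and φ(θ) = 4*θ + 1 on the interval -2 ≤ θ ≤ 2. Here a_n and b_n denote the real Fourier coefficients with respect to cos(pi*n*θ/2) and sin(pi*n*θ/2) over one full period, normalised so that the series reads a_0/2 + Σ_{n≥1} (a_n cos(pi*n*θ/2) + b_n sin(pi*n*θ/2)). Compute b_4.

-4/pi

b_4 = 1/2 ∫_{-2}^{2} φ(θ) sin(2*pi*θ) dθ.
Integrating by parts (boundary term plus one more integral), an antiderivative of (4*θ + 1) sin(2*pi*θ) is -2*θ*cos(2*pi*θ)/pi + sin(2*pi*θ)/pi**2 - cos(2*pi*θ)/(2*pi); evaluating from -2 to 2: ∫_{-2}^{2} (4*θ + 1) sin(2*pi*θ) dθ = (-9/(2*pi)) - (7/(2*pi)) = -8/pi.
Hence b_4 = (1/2)·(-8/pi) = -4/pi.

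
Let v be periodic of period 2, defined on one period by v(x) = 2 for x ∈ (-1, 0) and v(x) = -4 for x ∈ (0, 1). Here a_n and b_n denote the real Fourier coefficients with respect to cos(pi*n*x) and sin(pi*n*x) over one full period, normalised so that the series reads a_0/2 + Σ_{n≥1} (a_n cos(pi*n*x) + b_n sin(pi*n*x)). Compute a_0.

-2

a_0 = ∫_{-1}^{1} v(x) dx = -2.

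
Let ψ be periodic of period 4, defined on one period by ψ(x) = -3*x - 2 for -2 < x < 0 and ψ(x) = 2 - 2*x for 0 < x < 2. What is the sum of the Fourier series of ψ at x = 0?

0

At x = 0 the one-sided limits are ψ(0^-) = -2 and ψ(0^+) = 2.
By Dirichlet's theorem the series converges to their average, [(-2) + (2)]/2 = 0.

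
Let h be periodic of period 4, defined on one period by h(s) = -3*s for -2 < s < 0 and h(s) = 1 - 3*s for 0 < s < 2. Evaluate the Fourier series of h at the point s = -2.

At s = -2 the one-sided limits are h(-2^-) = -5 and h(-2^+) = 6.
By Dirichlet's theorem the series converges to their average, [(-5) + (6)]/2 = 1/2.

1/2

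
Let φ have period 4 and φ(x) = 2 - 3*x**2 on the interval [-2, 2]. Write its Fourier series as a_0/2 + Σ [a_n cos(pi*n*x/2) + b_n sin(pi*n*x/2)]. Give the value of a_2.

a_2 = 1/2 ∫_{-2}^{2} φ(x) cos(pi*x) dx.
φ is even and cos(pi*x) is even, so the integrand is even and a_2 = ∫_0^{2} φ(x) cos(pi*x) dx.
Integrating by parts twice (tabular method), an antiderivative of (2 - 3*x**2) cos(pi*x) is -3*x**2*sin(pi*x)/pi - 6*x*cos(pi*x)/pi**2 + 6*sin(pi*x)/pi**3 + 2*sin(pi*x)/pi; evaluating from 0 to 2: ∫_{0}^{2} (2 - 3*x**2) cos(pi*x) dx = (-12/pi**2) - (0) = -12/pi**2.
Hence a_2 = -12/pi**2.

-12/pi**2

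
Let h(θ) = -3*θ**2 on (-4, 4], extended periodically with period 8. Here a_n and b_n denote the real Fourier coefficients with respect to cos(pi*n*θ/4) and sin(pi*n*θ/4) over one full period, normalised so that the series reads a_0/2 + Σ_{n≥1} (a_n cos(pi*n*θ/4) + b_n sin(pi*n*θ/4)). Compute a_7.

a_7 = 1/4 ∫_{-4}^{4} h(θ) cos(7*pi*θ/4) dθ.
h is even and cos(7*pi*θ/4) is even, so the integrand is even and a_7 = 1/2 ∫_0^{4} h(θ) cos(7*pi*θ/4) dθ.
Integrating by parts twice (tabular method), an antiderivative of (-3*θ**2) cos(7*pi*θ/4) is -12*θ**2*sin(7*pi*θ/4)/(7*pi) - 96*θ*cos(7*pi*θ/4)/(49*pi**2) + 384*sin(7*pi*θ/4)/(343*pi**3); evaluating from 0 to 4: ∫_{0}^{4} (-3*θ**2) cos(7*pi*θ/4) dθ = (384/(49*pi**2)) - (0) = 384/(49*pi**2).
Hence a_7 = (1/2)·(384/(49*pi**2)) = 192/(49*pi**2).

192/(49*pi**2)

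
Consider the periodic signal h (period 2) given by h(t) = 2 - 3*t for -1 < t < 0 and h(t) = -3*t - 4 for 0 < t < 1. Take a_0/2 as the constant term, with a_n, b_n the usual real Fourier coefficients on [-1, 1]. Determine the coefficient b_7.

-18/(7*pi)

b_7 = ∫_{-1}^{1} h(t) sin(7*pi*t) dt.
Split the integral at the breakpoints.
Integrating by parts (boundary term plus one more integral), an antiderivative of (2 - 3*t) sin(7*pi*t) is 3*t*cos(7*pi*t)/(7*pi) - 3*sin(7*pi*t)/(49*pi**2) - 2*cos(7*pi*t)/(7*pi); evaluating from -1 to 0: ∫_{-1}^{0} (2 - 3*t) sin(7*pi*t) dt = (-2/(7*pi)) - (5/(7*pi)) = -1/pi.
Integrating by parts (boundary term plus one more integral), an antiderivative of (-3*t - 4) sin(7*pi*t) is 3*t*cos(7*pi*t)/(7*pi) - 3*sin(7*pi*t)/(49*pi**2) + 4*cos(7*pi*t)/(7*pi); evaluating from 0 to 1: ∫_{0}^{1} (-3*t - 4) sin(7*pi*t) dt = (-1/pi) - (4/(7*pi)) = -11/(7*pi).
Summing the pieces gives b_7 = -18/(7*pi).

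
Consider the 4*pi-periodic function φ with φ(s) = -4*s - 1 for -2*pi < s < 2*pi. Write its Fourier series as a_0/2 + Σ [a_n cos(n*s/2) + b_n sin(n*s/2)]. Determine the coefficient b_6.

b_6 = (1/(2*pi)) ∫_{-2*pi}^{2*pi} φ(s) sin(3*s) ds.
Integrating by parts (boundary term plus one more integral), an antiderivative of (-4*s - 1) sin(3*s) is 4*s*cos(3*s)/3 - 4*sin(3*s)/9 + cos(3*s)/3; evaluating from -2*pi to 2*pi: ∫_{-2*pi}^{2*pi} (-4*s - 1) sin(3*s) ds = (1/3 + 8*pi/3) - (1/3 - 8*pi/3) = 16*pi/3.
Hence b_6 = (1/(2*pi))·(16*pi/3) = 8/3.

8/3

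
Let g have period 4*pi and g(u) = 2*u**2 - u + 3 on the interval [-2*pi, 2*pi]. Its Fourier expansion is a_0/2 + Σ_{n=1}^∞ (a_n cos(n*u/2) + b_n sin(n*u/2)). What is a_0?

a_0 = (1/(2*pi)) ∫_{-2*pi}^{2*pi} g(u) du = (1/(2*pi)) · (12*pi + 32*pi**3/3) = 6 + 16*pi**2/3.

6 + 16*pi**2/3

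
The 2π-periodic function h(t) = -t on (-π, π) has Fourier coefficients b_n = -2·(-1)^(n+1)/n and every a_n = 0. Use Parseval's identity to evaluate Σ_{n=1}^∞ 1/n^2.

pi**2/6

Parseval: Σ b_n^2 = (1/π) ∫_{-π}^{π} h(t)^2 dt = 2*pi**2/3.
Σ b_n^2 = Σ 4/n^2, so Σ 1/n^2 = (2*pi**2/3)/4 = pi**2/6.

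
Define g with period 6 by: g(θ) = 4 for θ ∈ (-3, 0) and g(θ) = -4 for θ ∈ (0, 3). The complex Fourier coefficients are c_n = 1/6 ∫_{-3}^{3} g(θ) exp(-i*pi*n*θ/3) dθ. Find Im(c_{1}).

Since g is real-valued, Im(c_{1}) = -1/6 ∫_{-3}^{3} g(θ) sin(pi*θ/3) dθ = -b_{1}/2.
g is odd and sin(pi*θ/3) is odd, so the integrand is even: ∫_{-3}^{3} g(θ) sin(pi*θ/3) dθ = 2∫_0^{3} g(θ) sin(pi*θ/3) dθ.
Directly, an antiderivative of (-4) sin(pi*θ/3) is 12*cos(pi*θ/3)/pi; evaluating from 0 to 3: ∫_{0}^{3} (-4) sin(pi*θ/3) dθ = (-12/pi) - (12/pi) = -24/pi.
So ∫_{-3}^{3} g(θ) sin(pi*θ/3) dθ = -48/pi.
Hence Im(c_{1}) = (-1/6)·(-48/pi) = 8/pi.

8/pi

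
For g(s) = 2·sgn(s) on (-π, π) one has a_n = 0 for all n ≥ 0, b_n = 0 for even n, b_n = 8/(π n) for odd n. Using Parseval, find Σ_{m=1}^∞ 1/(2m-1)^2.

Parseval: Σ b_n^2 = (1/π) ∫_{-π}^{π} g(s)^2 ds = 8.
Only odd n contribute, with b_n^2 = 64/(π^2 n^2), so Σ_{m≥1} 1/(2m-1)^2 = π^2·(8)/64 = pi**2/8.

pi**2/8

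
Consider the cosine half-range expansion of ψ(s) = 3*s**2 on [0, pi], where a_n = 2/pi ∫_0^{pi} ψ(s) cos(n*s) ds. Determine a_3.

a_3 = 2/pi ∫_0^{pi} (3*s**2) cos(3*s) ds.
Integrating by parts twice (tabular method), an antiderivative of (3*s**2) cos(3*s) is s**2*sin(3*s) + 2*s*cos(3*s)/3 - 2*sin(3*s)/9; evaluating from 0 to pi: ∫_{0}^{pi} (3*s**2) cos(3*s) ds = (-2*pi/3) - (0) = -2*pi/3.
Hence a_3 = (2/pi)·(-2*pi/3) = -4/3.

-4/3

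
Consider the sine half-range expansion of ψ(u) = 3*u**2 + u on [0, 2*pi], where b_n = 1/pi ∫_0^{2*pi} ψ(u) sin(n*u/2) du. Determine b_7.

4*(-24 + 49*pi + 294*pi**2)/(343*pi)

b_7 = 1/pi ∫_0^{2*pi} (3*u**2 + u) sin(7*u/2) du.
Integrating by parts twice (tabular method), an antiderivative of (3*u**2 + u) sin(7*u/2) is -6*u**2*cos(7*u/2)/7 + 24*u*sin(7*u/2)/49 - 2*u*cos(7*u/2)/7 + 4*sin(7*u/2)/49 + 48*cos(7*u/2)/343; evaluating from 0 to 2*pi: ∫_{0}^{2*pi} (3*u**2 + u) sin(7*u/2) du = (-48/343 + 4*pi/7 + 24*pi**2/7) - (48/343) = -96/343 + 4*pi/7 + 24*pi**2/7.
Hence b_7 = (1/pi)·(-96/343 + 4*pi/7 + 24*pi**2/7) = 4*(-24 + 49*pi + 294*pi**2)/(343*pi).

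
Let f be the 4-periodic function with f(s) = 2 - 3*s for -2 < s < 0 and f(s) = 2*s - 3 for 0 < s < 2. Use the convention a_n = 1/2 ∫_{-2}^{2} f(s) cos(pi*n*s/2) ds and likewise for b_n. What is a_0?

a_0 = 1/2 ∫_{-2}^{2} f(s) ds = 1/2 · (8) = 4.

4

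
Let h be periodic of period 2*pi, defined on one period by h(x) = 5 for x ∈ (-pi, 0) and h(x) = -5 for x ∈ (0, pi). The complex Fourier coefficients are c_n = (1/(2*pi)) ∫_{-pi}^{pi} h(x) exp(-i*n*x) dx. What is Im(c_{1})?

10/pi

Since h is real-valued, Im(c_{1}) = -(1/(2*pi)) ∫_{-pi}^{pi} h(x) sin(x) dx = -b_{1}/2.
h is odd and sin(x) is odd, so the integrand is even: ∫_{-pi}^{pi} h(x) sin(x) dx = 2∫_0^{pi} h(x) sin(x) dx.
Directly, an antiderivative of (-5) sin(x) is 5*cos(x); evaluating from 0 to pi: ∫_{0}^{pi} (-5) sin(x) dx = (-5) - (5) = -10.
So ∫_{-pi}^{pi} h(x) sin(x) dx = -20.
Hence Im(c_{1}) = (-1/(2*pi))·(-20) = 10/pi.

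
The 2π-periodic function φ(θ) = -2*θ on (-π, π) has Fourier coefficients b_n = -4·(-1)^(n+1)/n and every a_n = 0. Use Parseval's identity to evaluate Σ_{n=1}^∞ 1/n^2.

Parseval: Σ b_n^2 = (1/π) ∫_{-π}^{π} φ(θ)^2 dθ = 8*pi**2/3.
Σ b_n^2 = Σ 16/n^2, so Σ 1/n^2 = (8*pi**2/3)/16 = pi**2/6.

pi**2/6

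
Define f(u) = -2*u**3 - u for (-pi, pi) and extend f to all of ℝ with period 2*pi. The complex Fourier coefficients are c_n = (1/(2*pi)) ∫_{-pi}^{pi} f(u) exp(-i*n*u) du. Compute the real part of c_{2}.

Since f is real-valued, Re(c_{2}) = (1/(2*pi)) ∫_{-pi}^{pi} f(u) cos(2*u) du = a_{2}/2.
(f is odd, so the integrand is odd over a symmetric interval and the integral vanishes.)

0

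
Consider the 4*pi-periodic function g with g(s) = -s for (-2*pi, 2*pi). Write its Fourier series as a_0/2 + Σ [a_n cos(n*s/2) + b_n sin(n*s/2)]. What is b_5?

b_5 = (1/(2*pi)) ∫_{-2*pi}^{2*pi} g(s) sin(5*s/2) ds.
g is odd and sin(5*s/2) is odd, so the integrand is even and b_5 = 1/pi ∫_0^{2*pi} g(s) sin(5*s/2) ds.
Integrating by parts (boundary term plus one more integral), an antiderivative of (-s) sin(5*s/2) is 2*s*cos(5*s/2)/5 - 4*sin(5*s/2)/25; evaluating from 0 to 2*pi: ∫_{0}^{2*pi} (-s) sin(5*s/2) ds = (-4*pi/5) - (0) = -4*pi/5.
Hence b_5 = (1/pi)·(-4*pi/5) = -4/5.

-4/5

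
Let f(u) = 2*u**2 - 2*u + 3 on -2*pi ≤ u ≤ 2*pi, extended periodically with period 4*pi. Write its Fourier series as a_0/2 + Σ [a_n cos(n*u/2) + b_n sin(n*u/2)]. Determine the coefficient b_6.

b_6 = (1/(2*pi)) ∫_{-2*pi}^{2*pi} f(u) sin(3*u) du.
Integrating by parts twice (tabular method), an antiderivative of (2*u**2 - 2*u + 3) sin(3*u) is -2*u**2*cos(3*u)/3 + 4*u*sin(3*u)/9 + 2*u*cos(3*u)/3 - 2*sin(3*u)/9 - 23*cos(3*u)/27; evaluating from -2*pi to 2*pi: ∫_{-2*pi}^{2*pi} (2*u**2 - 2*u + 3) sin(3*u) du = (-8*pi**2/3 - 23/27 + 4*pi/3) - (-8*pi**2/3 - 4*pi/3 - 23/27) = 8*pi/3.
Hence b_6 = (1/(2*pi))·(8*pi/3) = 4/3.

4/3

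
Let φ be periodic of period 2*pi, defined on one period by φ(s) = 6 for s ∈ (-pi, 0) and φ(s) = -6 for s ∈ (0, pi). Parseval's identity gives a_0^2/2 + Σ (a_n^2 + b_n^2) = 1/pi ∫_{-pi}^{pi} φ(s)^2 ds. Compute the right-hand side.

1/pi ∫_{-pi}^{pi} φ(s)^2 ds = 1/pi · (72*pi) = 72.

72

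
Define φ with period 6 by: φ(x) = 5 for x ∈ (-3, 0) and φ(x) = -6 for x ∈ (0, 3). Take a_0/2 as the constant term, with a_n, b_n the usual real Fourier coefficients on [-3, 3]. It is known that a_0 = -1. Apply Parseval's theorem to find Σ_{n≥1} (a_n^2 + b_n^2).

121/2

Parseval: a_0^2/2 + Σ_{n≥1} (a_n^2+b_n^2) = 1/3 ∫_{-3}^{3} φ(x)^2 dx = 61.
Subtract a_0^2/2 = 1/2: Σ (a_n^2+b_n^2) = 121/2.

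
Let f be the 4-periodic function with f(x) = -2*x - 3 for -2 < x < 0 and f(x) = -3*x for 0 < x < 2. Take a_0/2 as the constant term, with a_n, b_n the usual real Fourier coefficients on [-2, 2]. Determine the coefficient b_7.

-4/(7*pi)

b_7 = 1/2 ∫_{-2}^{2} f(x) sin(7*pi*x/2) dx.
Split the integral at the breakpoints.
Integrating by parts (boundary term plus one more integral), an antiderivative of (-2*x - 3) sin(7*pi*x/2) is 4*x*cos(7*pi*x/2)/(7*pi) - 8*sin(7*pi*x/2)/(49*pi**2) + 6*cos(7*pi*x/2)/(7*pi); evaluating from -2 to 0: ∫_{-2}^{0} (-2*x - 3) sin(7*pi*x/2) dx = (6/(7*pi)) - (2/(7*pi)) = 4/(7*pi).
Integrating by parts (boundary term plus one more integral), an antiderivative of (-3*x) sin(7*pi*x/2) is 6*x*cos(7*pi*x/2)/(7*pi) - 12*sin(7*pi*x/2)/(49*pi**2); evaluating from 0 to 2: ∫_{0}^{2} (-3*x) sin(7*pi*x/2) dx = (-12/(7*pi)) - (0) = -12/(7*pi).
Summing the pieces and multiplying by (1/2) gives b_7 = -4/(7*pi).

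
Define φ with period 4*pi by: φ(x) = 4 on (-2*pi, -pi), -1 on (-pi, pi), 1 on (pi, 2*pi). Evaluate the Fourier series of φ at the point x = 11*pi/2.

1

x = 11*pi/2 differs from x = 3*pi/2 by 1 full period(s), and the series is 4*pi-periodic.
φ is continuous at x = 3*pi/2 with value 1, so the series converges to 1 there.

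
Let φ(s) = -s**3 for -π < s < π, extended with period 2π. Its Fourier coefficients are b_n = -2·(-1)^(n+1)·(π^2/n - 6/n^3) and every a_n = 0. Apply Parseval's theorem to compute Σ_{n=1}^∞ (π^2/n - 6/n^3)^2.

Parseval: Σ b_n^2 = (1/π) ∫_{-π}^{π} φ(s)^2 ds = 2*pi**6/7.
b_n^2 = 4·(π^2/n - 6/n^3)^2, so the sum equals (2*pi**6/7)/4 = pi**6/14.

pi**6/14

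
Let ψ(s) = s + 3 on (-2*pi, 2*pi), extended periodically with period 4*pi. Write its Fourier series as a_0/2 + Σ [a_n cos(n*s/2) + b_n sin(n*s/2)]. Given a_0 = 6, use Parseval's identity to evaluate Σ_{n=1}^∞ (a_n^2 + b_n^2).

Parseval: a_0^2/2 + Σ_{n≥1} (a_n^2+b_n^2) = (1/(2*pi)) ∫_{-2*pi}^{2*pi} ψ(s)^2 ds = 18 + 8*pi**2/3.
Subtract a_0^2/2 = 18: Σ (a_n^2+b_n^2) = 8*pi**2/3.

8*pi**2/3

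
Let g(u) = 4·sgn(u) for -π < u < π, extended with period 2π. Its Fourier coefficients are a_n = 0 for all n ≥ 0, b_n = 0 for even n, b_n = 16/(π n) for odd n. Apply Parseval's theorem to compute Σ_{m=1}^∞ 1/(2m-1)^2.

pi**2/8

Parseval: Σ b_n^2 = (1/π) ∫_{-π}^{π} g(u)^2 du = 32.
Only odd n contribute, with b_n^2 = 256/(π^2 n^2), so Σ_{m≥1} 1/(2m-1)^2 = π^2·(32)/256 = pi**2/8.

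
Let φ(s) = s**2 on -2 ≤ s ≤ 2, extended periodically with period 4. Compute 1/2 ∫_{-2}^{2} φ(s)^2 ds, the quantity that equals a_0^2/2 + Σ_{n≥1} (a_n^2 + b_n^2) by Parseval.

32/5

1/2 ∫_{-2}^{2} φ(s)^2 ds = 1/2 · (64/5) = 32/5.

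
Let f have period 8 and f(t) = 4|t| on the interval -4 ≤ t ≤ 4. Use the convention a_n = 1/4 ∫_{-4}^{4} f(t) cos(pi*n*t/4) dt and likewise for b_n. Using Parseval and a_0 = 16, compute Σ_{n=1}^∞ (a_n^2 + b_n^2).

Parseval: a_0^2/2 + Σ_{n≥1} (a_n^2+b_n^2) = 1/4 ∫_{-4}^{4} f(t)^2 dt = 512/3.
Subtract a_0^2/2 = 128: Σ (a_n^2+b_n^2) = 128/3.

128/3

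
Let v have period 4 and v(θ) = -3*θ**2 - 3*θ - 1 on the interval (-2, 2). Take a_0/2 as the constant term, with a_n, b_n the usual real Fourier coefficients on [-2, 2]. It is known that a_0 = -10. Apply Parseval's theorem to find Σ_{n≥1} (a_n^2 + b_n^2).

Parseval: a_0^2/2 + Σ_{n≥1} (a_n^2+b_n^2) = 1/2 ∫_{-2}^{2} v(θ)^2 dθ = 498/5.
Subtract a_0^2/2 = 50: Σ (a_n^2+b_n^2) = 248/5.

248/5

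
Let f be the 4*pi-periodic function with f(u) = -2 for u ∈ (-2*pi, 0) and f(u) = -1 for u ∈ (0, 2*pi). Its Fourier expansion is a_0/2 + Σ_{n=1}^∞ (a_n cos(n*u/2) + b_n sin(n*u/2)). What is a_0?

a_0 = (1/(2*pi)) ∫_{-2*pi}^{2*pi} f(u) du = (1/(2*pi)) · (-6*pi) = -3.

-3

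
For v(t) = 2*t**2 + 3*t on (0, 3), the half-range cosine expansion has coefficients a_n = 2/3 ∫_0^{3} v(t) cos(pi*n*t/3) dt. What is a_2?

a_2 = 2/3 ∫_0^{3} (2*t**2 + 3*t) cos(2*pi*t/3) dt.
Integrating by parts twice (tabular method), an antiderivative of (2*t**2 + 3*t) cos(2*pi*t/3) is 3*t**2*sin(2*pi*t/3)/pi + 9*t*sin(2*pi*t/3)/(2*pi) + 9*t*cos(2*pi*t/3)/pi**2 - 27*sin(2*pi*t/3)/(2*pi**3) + 27*cos(2*pi*t/3)/(4*pi**2); evaluating from 0 to 3: ∫_{0}^{3} (2*t**2 + 3*t) cos(2*pi*t/3) dt = (135/(4*pi**2)) - (27/(4*pi**2)) = 27/pi**2.
Hence a_2 = (2/3)·(27/pi**2) = 18/pi**2.

18/pi**2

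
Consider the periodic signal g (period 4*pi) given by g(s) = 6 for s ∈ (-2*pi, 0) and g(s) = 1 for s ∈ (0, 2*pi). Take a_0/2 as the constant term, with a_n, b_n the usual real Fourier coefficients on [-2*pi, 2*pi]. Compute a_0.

a_0 = (1/(2*pi)) ∫_{-2*pi}^{2*pi} g(s) ds = (1/(2*pi)) · (14*pi) = 7.

7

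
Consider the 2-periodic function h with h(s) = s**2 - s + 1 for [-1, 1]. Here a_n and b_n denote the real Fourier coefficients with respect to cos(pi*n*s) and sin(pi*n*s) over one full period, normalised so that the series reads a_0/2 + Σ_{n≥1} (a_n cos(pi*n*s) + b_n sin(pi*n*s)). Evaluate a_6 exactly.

1/(9*pi**2)

a_6 = ∫_{-1}^{1} h(s) cos(6*pi*s) ds.
Integrating by parts twice (tabular method), an antiderivative of (s**2 - s + 1) cos(6*pi*s) is s**2*sin(6*pi*s)/(6*pi) - s*sin(6*pi*s)/(6*pi) + s*cos(6*pi*s)/(18*pi**2) - sin(6*pi*s)/(108*pi**3) + sin(6*pi*s)/(6*pi) - cos(6*pi*s)/(36*pi**2); evaluating from -1 to 1: ∫_{-1}^{1} (s**2 - s + 1) cos(6*pi*s) ds = (1/(36*pi**2)) - (-1/(12*pi**2)) = 1/(9*pi**2).
Hence a_6 = 1/(9*pi**2).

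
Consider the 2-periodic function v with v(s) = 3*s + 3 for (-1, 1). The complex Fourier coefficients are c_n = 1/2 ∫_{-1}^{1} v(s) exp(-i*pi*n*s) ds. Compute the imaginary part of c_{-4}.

-3/(4*pi)

Since v is real-valued, Im(c_{-4}) = -1/2 ∫_{-1}^{1} v(s) sin(-4*pi*s) ds = b_{4}/2.
Integrating by parts (boundary term plus one more integral), an antiderivative of (3*s + 3) sin(-4*pi*s) is 3*s*cos(4*pi*s)/(4*pi) - 3*sin(4*pi*s)/(16*pi**2) + 3*cos(4*pi*s)/(4*pi); evaluating from -1 to 1: ∫_{-1}^{1} (3*s + 3) sin(-4*pi*s) ds = (3/(2*pi)) - (0) = 3/(2*pi).
Hence Im(c_{-4}) = (-1/2)·(3/(2*pi)) = -3/(4*pi).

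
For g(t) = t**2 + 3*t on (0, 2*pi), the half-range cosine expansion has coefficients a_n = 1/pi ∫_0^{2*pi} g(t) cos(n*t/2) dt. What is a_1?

-16 - 24/pi

a_1 = 1/pi ∫_0^{2*pi} (t**2 + 3*t) cos(t/2) dt.
Integrating by parts twice (tabular method), an antiderivative of (t**2 + 3*t) cos(t/2) is 2*t**2*sin(t/2) + 6*t*sin(t/2) + 8*t*cos(t/2) - 16*sin(t/2) + 12*cos(t/2); evaluating from 0 to 2*pi: ∫_{0}^{2*pi} (t**2 + 3*t) cos(t/2) dt = (-16*pi - 12) - (12) = -16*pi - 24.
Hence a_1 = (1/pi)·(-16*pi - 24) = -16 - 24/pi.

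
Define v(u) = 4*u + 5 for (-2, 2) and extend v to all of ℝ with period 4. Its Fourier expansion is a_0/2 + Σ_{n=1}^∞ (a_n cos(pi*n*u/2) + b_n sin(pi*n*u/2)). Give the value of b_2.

b_2 = 1/2 ∫_{-2}^{2} v(u) sin(pi*u) du.
Integrating by parts (boundary term plus one more integral), an antiderivative of (4*u + 5) sin(pi*u) is -4*u*cos(pi*u)/pi + 4*sin(pi*u)/pi**2 - 5*cos(pi*u)/pi; evaluating from -2 to 2: ∫_{-2}^{2} (4*u + 5) sin(pi*u) du = (-13/pi) - (3/pi) = -16/pi.
Hence b_2 = (1/2)·(-16/pi) = -8/pi.

-8/pi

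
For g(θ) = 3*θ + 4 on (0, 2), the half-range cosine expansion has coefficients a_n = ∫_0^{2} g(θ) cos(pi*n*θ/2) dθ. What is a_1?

-24/pi**2

a_1 = ∫_0^{2} (3*θ + 4) cos(pi*θ/2) dθ.
Integrating by parts (boundary term plus one more integral), an antiderivative of (3*θ + 4) cos(pi*θ/2) is 6*θ*sin(pi*θ/2)/pi + 8*sin(pi*θ/2)/pi + 12*cos(pi*θ/2)/pi**2; evaluating from 0 to 2: ∫_{0}^{2} (3*θ + 4) cos(pi*θ/2) dθ = (-12/pi**2) - (12/pi**2) = -24/pi**2.
Hence a_1 = -24/pi**2.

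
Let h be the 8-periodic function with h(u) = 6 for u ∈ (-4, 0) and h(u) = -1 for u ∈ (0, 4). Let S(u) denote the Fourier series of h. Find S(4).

At u = 4 the one-sided limits are h(4^-) = -1 and h(4^+) = 6.
By Dirichlet's theorem the series converges to their average, [(-1) + (6)]/2 = 5/2.

5/2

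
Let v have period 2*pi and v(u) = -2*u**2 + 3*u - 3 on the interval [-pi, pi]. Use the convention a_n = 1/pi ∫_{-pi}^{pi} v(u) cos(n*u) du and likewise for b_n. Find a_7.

a_7 = 1/pi ∫_{-pi}^{pi} v(u) cos(7*u) du.
Integrating by parts twice (tabular method), an antiderivative of (-2*u**2 + 3*u - 3) cos(7*u) is -2*u**2*sin(7*u)/7 + 3*u*sin(7*u)/7 - 4*u*cos(7*u)/49 - 143*sin(7*u)/343 + 3*cos(7*u)/49; evaluating from -pi to pi: ∫_{-pi}^{pi} (-2*u**2 + 3*u - 3) cos(7*u) du = (-3/49 + 4*pi/49) - (-4*pi/49 - 3/49) = 8*pi/49.
Hence a_7 = (1/pi)·(8*pi/49) = 8/49.

8/49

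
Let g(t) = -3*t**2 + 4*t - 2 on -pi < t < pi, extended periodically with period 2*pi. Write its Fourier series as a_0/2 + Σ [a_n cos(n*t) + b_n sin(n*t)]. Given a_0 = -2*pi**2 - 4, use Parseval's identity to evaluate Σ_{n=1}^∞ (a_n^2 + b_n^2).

8*pi**2*(20 + 3*pi**2)/15

Parseval: a_0^2/2 + Σ_{n≥1} (a_n^2+b_n^2) = 1/pi ∫_{-pi}^{pi} g(t)^2 dt = 8 + 56*pi**2/3 + 18*pi**4/5.
Subtract a_0^2/2 = 2*(2 + pi**2)**2: Σ (a_n^2+b_n^2) = 8*pi**2*(20 + 3*pi**2)/15.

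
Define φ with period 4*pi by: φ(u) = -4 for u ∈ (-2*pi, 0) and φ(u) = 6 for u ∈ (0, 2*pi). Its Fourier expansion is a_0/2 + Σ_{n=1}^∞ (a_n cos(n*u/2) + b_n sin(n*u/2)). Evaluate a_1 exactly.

0

a_1 = (1/(2*pi)) ∫_{-2*pi}^{2*pi} φ(u) cos(u/2) du.
Split the integral at the breakpoints.
Directly, an antiderivative of (-4) cos(u/2) is -8*sin(u/2); evaluating from -2*pi to 0: ∫_{-2*pi}^{0} (-4) cos(u/2) du = (0) - (0) = 0.
Directly, an antiderivative of (6) cos(u/2) is 12*sin(u/2); evaluating from 0 to 2*pi: ∫_{0}^{2*pi} (6) cos(u/2) du = (0) - (0) = 0.
Summing the pieces and multiplying by (1/(2*pi)) gives a_1 = 0.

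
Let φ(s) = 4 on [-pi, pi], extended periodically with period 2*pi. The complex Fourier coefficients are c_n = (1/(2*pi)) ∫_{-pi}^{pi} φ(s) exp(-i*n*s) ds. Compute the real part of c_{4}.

Since φ is real-valued, Re(c_{4}) = (1/(2*pi)) ∫_{-pi}^{pi} φ(s) cos(4*s) ds = a_{4}/2.
φ is even and cos(4*s) is even, so the integrand is even: ∫_{-pi}^{pi} φ(s) cos(4*s) ds = 2∫_0^{pi} φ(s) cos(4*s) ds.
Directly, an antiderivative of (4) cos(4*s) is sin(4*s); evaluating from 0 to pi: ∫_{0}^{pi} (4) cos(4*s) ds = (0) - (0) = 0.
So ∫_{-pi}^{pi} φ(s) cos(4*s) ds = 0.
Hence Re(c_{4}) = (1/(2*pi))·(0) = 0.

0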